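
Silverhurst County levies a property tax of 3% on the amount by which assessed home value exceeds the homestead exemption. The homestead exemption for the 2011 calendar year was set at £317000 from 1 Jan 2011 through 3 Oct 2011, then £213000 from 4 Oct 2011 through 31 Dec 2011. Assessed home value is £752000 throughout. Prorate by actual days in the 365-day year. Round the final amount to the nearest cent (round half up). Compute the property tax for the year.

£13810.77

1 Jan – 3 Oct 2011: 276 days, exemption £317000 → (£752000 − £317000) × 3% × 276/365 = £9867.9452
4 Oct – 31 Dec 2011: 89 days, exemption £213000 → (£752000 − £213000) × 3% × 89/365 = £3942.8219
Total = £13810.7671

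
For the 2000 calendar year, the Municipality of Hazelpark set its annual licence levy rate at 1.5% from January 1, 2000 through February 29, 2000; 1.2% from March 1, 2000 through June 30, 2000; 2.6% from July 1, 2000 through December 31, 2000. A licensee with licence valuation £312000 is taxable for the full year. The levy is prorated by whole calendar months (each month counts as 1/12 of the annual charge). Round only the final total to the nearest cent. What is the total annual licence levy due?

January 1 – February 29, 2000: 2 months at 1.5% → £312000 × 1.5% × 2/12 = £780.0000
March 1 – June 30, 2000: 4 months at 1.2% → £312000 × 1.2% × 4/12 = £1248.0000
July 1 – December 31, 2000: 6 months at 2.6% → £312000 × 2.6% × 6/12 = £4056.0000
Total = £6084.0000

£6084.00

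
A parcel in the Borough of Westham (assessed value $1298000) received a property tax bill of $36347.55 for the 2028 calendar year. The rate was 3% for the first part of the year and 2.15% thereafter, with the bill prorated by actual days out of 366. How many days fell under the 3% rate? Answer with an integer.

Let d = days at the first rate; then 366 − d days at the second rate.
$1298000 × [3%·d + 2.15%·(366−d)] / 366 = $36347.55
Solving gives d = 280, so the new rate took effect on 7 October 2028.

280 days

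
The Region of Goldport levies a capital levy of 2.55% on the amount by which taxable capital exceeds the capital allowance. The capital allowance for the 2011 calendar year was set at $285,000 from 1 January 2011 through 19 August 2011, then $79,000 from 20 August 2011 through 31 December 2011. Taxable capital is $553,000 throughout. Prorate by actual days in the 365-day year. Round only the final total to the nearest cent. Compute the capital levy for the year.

$8,762.50

1 January – 19 August 2011: 231 days, exemption $285,000 → ($553,000 − $285,000) × 2.55% × 231/365 = $4,325.0795
20 August – 31 December 2011: 134 days, exemption $79,000 → ($553,000 − $79,000) × 2.55% × 134/365 = $4,437.4192
Total = $8,762.4986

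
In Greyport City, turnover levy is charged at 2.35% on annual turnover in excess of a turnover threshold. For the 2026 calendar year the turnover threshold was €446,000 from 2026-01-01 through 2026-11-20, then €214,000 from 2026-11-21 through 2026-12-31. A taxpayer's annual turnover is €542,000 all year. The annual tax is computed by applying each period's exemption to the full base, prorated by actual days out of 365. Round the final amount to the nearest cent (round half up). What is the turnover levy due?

€2,868.42

2026-01-01 to 2026-11-20: 324 days, exemption €446,000 → (€542,000 − €446,000) × 2.35% × 324/365 = €2,002.5863
2026-11-21 to 2026-12-31: 41 days, exemption €214,000 → (€542,000 − €214,000) × 2.35% × 41/365 = €865.8301
Total = €2,868.4164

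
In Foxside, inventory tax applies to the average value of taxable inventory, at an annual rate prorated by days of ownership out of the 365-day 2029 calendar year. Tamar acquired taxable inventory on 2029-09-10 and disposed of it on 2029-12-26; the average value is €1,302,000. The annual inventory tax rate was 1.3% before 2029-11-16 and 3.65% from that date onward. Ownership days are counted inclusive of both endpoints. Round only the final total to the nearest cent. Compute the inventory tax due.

€8,445.16

2029-09-10 to 2029-11-15: 67 days at 1.3% → €1,302,000 × 1.3% × 67/365 = €3,106.9644
2029-11-16 to 2029-12-26: 41 days at 3.65% → €1,302,000 × 3.65% × 41/365 = €5,338.2000
Total = €8,445.1644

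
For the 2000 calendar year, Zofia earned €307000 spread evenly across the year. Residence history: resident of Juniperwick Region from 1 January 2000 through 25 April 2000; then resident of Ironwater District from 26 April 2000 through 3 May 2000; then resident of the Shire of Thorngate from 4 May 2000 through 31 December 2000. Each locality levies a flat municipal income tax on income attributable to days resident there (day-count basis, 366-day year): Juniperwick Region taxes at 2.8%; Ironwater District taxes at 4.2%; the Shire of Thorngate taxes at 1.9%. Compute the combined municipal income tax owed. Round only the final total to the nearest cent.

Juniperwick Region, 1 January – 25 April 2000: 116 days → €307000 × 2.8% × 116/366 = €2724.4153
Ironwater District, 26 April – 3 May 2000: 8 days → €307000 × 4.2% × 8/366 = €281.8361
The Shire of Thorngate, 4 May – 31 December 2000: 242 days → €307000 × 1.9% × 242/366 = €3856.7923
Total = €6863.0437

€6863.04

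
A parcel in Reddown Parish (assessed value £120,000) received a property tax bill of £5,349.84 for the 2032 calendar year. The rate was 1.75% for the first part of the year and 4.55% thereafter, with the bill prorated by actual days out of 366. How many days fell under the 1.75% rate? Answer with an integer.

Let d = days at the first rate; then 366 − d days at the second rate.
£120,000 × [1.75%·d + 4.55%·(366−d)] / 366 = £5,349.84
Solving gives d = 12, so the new rate took effect on 13 January 2032.

12 days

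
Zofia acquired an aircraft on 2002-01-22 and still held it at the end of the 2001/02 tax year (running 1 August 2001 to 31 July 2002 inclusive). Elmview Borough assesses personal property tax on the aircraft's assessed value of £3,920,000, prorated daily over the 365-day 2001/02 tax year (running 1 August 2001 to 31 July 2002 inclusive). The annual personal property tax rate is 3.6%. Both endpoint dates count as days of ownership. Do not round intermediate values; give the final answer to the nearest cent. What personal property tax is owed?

£73,846.36

Days held (2002-01-22 to 2002-07-31): 191 out of 365
Tax = £3,920,000 × 3.6% × 191/365 = £73,846.3562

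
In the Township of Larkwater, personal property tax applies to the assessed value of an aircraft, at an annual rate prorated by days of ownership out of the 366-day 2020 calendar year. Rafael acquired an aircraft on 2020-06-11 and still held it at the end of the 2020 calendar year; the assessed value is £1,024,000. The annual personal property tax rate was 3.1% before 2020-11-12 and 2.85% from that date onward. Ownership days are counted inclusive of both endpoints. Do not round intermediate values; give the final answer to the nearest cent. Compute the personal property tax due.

2020-06-11 to 2020-11-11: 154 days at 3.1% → £1,024,000 × 3.1% × 154/366 = £13,356.7650
2020-11-12 to 2020-12-31: 50 days at 2.85% → £1,024,000 × 2.85% × 50/366 = £3,986.8852
Total = £17,343.6503

£17,343.65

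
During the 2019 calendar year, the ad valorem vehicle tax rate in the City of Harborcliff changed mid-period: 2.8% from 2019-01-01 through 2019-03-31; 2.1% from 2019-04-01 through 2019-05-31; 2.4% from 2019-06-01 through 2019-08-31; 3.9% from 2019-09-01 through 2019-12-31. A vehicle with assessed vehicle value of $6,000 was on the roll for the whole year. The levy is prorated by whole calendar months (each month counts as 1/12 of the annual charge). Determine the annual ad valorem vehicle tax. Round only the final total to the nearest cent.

$177.00

2019-01-01 to 2019-03-31: 3 months at 2.8% → $6,000 × 2.8% × 3/12 = $42.0000
2019-04-01 to 2019-05-31: 2 months at 2.1% → $6,000 × 2.1% × 2/12 = $21.0000
2019-06-01 to 2019-08-31: 3 months at 2.4% → $6,000 × 2.4% × 3/12 = $36.0000
2019-09-01 to 2019-12-31: 4 months at 3.9% → $6,000 × 3.9% × 4/12 = $78.0000
Total = $177.0000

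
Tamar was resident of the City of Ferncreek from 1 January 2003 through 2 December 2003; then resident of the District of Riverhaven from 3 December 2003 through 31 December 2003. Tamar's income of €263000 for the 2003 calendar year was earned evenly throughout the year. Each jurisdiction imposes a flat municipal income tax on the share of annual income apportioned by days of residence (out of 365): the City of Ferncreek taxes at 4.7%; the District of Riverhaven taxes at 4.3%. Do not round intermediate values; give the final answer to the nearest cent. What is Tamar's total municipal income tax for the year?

The City of Ferncreek, 1 January – 2 December 2003: 336 days → €263000 × 4.7% × 336/365 = €11378.8932
The District of Riverhaven, 3 December – 31 December 2003: 29 days → €263000 × 4.3% × 29/365 = €898.5233
Total = €12277.4164

€12277.42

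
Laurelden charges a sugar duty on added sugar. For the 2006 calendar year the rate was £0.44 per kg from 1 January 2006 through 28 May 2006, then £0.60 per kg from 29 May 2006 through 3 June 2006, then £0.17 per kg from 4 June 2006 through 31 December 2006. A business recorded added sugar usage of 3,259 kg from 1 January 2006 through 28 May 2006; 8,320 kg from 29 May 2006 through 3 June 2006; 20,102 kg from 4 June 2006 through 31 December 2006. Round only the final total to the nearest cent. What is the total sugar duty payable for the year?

£9,843.30

1 January – 28 May 2006: 3,259 kg at £0.44/kg → £1,433.96
29 May – 3 June 2006: 8,320 kg at £0.60/kg → £4,992.00
4 June – 31 December 2006: 20,102 kg at £0.17/kg → £3,417.34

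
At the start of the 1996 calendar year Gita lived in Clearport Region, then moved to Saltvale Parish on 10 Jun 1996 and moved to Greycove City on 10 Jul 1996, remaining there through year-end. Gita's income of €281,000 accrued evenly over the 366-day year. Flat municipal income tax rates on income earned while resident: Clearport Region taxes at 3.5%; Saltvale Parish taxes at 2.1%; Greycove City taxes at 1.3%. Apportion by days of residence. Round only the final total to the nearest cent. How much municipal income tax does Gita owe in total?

€6,556.67

Clearport Region, 1 Jan – 9 Jun 1996: 161 days → €281,000 × 3.5% × 161/366 = €4,326.3251
Saltvale Parish, 10 Jun – 9 Jul 1996: 30 days → €281,000 × 2.1% × 30/366 = €483.6885
Greycove City, 10 Jul – 31 Dec 1996: 175 days → €281,000 × 1.3% × 175/366 = €1,746.6530
Total = €6,556.6667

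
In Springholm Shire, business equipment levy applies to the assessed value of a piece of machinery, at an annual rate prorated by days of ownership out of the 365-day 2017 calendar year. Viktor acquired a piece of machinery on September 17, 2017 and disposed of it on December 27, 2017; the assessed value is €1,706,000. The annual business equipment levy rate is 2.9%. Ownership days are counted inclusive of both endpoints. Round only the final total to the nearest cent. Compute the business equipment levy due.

€13,825.61

Days held (September 17 – December 27, 2017): 102 out of 365
Tax = €1,706,000 × 2.9% × 102/365 = €13,825.6110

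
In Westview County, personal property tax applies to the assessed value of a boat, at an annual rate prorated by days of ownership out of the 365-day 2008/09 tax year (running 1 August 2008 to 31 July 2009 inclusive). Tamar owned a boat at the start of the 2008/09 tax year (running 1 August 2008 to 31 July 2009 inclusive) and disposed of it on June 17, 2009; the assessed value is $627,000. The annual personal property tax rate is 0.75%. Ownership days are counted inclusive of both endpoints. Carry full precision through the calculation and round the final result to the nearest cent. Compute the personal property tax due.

Days held (August 1, 2008 – June 17, 2009): 321 out of 365
Tax = $627,000 × 0.75% × 321/365 = $4,135.6233

$4,135.62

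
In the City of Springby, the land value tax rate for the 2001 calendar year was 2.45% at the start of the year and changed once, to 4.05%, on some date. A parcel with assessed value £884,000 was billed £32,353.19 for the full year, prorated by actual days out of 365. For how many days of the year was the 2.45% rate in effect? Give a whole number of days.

89 days

Let d = days at the first rate; then 365 − d days at the second rate.
£884,000 × [2.45%·d + 4.05%·(365−d)] / 365 = £32,353.19
Solving gives d = 89, so the new rate took effect on 31 March 2001.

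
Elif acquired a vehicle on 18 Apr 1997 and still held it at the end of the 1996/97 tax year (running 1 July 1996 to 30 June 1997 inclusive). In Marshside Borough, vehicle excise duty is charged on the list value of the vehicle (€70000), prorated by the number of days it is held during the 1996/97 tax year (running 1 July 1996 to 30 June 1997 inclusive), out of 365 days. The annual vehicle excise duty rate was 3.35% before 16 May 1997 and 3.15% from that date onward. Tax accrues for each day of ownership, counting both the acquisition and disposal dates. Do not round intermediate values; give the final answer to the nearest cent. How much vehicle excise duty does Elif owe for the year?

€457.78

18 Apr – 15 May 1997: 28 days at 3.35% → €70000 × 3.35% × 28/365 = €179.8904
16 May – 30 Jun 1997: 46 days at 3.15% → €70000 × 3.15% × 46/365 = €277.8904
Total = €457.7808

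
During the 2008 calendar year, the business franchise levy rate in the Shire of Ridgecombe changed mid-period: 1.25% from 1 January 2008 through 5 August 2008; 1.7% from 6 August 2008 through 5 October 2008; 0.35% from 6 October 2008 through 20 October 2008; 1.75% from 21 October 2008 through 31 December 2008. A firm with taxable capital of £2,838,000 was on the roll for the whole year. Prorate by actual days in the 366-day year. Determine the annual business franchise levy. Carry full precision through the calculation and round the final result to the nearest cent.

£39,348.17

1 January – 5 August 2008: 218 days at 1.25% → £2,838,000 × 1.25% × 218/366 = £21,129.9180
6 August – 5 October 2008: 61 days at 1.7% → £2,838,000 × 1.7% × 61/366 = £8,041.0000
6 October – 20 October 2008: 15 days at 0.35% → £2,838,000 × 0.35% × 15/366 = £407.0902
21 October – 31 December 2008: 72 days at 1.75% → £2,838,000 × 1.75% × 72/366 = £9,770.1639
Total = £39,348.1721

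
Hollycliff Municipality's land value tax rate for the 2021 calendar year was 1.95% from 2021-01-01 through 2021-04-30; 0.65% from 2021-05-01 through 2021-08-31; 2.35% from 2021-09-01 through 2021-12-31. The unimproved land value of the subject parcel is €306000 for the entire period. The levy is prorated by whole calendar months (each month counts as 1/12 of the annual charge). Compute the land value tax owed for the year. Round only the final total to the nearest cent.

€5049.00

2021-01-01 to 2021-04-30: 4 months at 1.95% → €306000 × 1.95% × 4/12 = €1989.0000
2021-05-01 to 2021-08-31: 4 months at 0.65% → €306000 × 0.65% × 4/12 = €663.0000
2021-09-01 to 2021-12-31: 4 months at 2.35% → €306000 × 2.35% × 4/12 = €2397.0000
Total = €5049.0000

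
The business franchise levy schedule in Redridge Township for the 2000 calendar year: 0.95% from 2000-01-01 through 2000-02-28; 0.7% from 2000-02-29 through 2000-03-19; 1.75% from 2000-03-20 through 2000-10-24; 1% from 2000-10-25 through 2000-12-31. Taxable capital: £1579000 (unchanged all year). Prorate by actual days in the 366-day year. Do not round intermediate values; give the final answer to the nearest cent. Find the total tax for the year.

2000-01-01 to 2000-02-28: 59 days at 0.95% → £1579000 × 0.95% × 59/366 = £2418.1134
2000-02-29 to 2000-03-19: 20 days at 0.7% → £1579000 × 0.7% × 20/366 = £603.9891
2000-03-20 to 2000-10-24: 219 days at 1.75% → £1579000 × 1.75% × 219/366 = £16534.2008
2000-10-25 to 2000-12-31: 68 days at 1% → £1579000 × 1% × 68/366 = £2933.6612
Total = £22489.9645

£22489.96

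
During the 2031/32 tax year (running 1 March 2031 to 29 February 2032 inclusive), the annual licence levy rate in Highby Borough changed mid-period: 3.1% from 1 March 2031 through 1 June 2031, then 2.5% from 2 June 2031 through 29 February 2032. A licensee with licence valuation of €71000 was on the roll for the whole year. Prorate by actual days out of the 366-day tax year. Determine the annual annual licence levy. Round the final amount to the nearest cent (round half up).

1 March – 1 June 2031: 93 days at 3.1% → €71000 × 3.1% × 93/366 = €559.2705
2 June 2031 – 29 February 2032: 273 days at 2.5% → €71000 × 2.5% × 273/366 = €1323.9754
Total = €1883.2459

€1883.25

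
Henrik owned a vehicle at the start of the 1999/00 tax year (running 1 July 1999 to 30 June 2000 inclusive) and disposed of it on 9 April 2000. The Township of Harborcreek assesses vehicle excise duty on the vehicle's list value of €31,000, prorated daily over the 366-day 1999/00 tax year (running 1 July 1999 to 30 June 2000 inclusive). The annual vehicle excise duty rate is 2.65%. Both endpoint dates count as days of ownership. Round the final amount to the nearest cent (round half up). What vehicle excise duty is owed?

€637.45

Days held (1 July 1999 – 9 April 2000): 284 out of 366
Tax = €31,000 × 2.65% × 284/366 = €637.4481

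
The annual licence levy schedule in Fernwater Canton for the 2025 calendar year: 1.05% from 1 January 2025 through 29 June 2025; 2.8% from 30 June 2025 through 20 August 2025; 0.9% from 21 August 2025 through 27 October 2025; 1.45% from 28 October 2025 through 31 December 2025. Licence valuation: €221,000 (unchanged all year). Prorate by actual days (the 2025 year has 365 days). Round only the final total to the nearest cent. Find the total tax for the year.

1 January – 29 June 2025: 180 days at 1.05% → €221,000 × 1.05% × 180/365 = €1,144.3562
30 June – 20 August 2025: 52 days at 2.8% → €221,000 × 2.8% × 52/365 = €881.5781
21 August – 27 October 2025: 68 days at 0.9% → €221,000 × 0.9% × 68/365 = €370.5534
28 October – 31 December 2025: 65 days at 1.45% → €221,000 × 1.45% × 65/365 = €570.6644
Total = €2,967.1521

€2,967.15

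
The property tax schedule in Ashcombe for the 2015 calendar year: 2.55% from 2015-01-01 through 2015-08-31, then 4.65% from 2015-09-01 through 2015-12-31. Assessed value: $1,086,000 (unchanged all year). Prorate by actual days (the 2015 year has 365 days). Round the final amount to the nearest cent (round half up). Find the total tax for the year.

$35,315.83

2015-01-01 to 2015-08-31: 243 days at 2.55% → $1,086,000 × 2.55% × 243/365 = $18,436.7096
2015-09-01 to 2015-12-31: 122 days at 4.65% → $1,086,000 × 4.65% × 122/365 = $16,879.1178
Total = $35,315.8274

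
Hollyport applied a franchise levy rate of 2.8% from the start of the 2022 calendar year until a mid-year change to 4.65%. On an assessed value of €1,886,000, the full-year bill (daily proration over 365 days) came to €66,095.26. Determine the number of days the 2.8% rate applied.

Let d = days at the first rate; then 365 − d days at the second rate.
€1,886,000 × [2.8%·d + 4.65%·(365−d)] / 365 = €66,095.26
Solving gives d = 226, so the new rate took effect on August 15, 2022.

226 days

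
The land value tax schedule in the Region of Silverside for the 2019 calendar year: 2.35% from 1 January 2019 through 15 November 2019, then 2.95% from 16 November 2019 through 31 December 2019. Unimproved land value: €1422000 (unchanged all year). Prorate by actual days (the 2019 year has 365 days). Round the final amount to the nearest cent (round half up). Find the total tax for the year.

€34492.27

1 January – 15 November 2019: 319 days at 2.35% → €1422000 × 2.35% × 319/365 = €29205.5425
16 November – 31 December 2019: 46 days at 2.95% → €1422000 × 2.95% × 46/365 = €5286.7233
Total = €34492.2658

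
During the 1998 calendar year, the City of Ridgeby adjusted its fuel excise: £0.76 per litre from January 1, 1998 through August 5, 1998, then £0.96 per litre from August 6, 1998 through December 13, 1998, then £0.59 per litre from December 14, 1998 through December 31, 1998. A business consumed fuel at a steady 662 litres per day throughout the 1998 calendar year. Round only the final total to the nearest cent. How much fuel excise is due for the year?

£198825.08

January 1 – August 5, 1998: 217 days × 662 litres/day = 143,654 litres at £0.76/litre → £109177.04
August 6 – December 13, 1998: 130 days × 662 litres/day = 86,060 litres at £0.96/litre → £82617.60
December 14 – December 31, 1998: 18 days × 662 litres/day = 11,916 litres at £0.59/litre → £7030.44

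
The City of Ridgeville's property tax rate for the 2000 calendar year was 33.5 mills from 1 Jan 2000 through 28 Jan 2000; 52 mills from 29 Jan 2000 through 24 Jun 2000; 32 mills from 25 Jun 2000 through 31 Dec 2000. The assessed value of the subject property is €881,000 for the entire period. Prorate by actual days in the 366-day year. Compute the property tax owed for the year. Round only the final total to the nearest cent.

€35,418.13

1 Jan – 28 Jan 2000: 28 days at 33.5 mills → €881,000 × 3.35% × 28/366 = €2,257.8634
29 Jan – 24 Jun 2000: 148 days at 52 mills → €881,000 × 5.2% × 148/366 = €18,525.0710
25 Jun – 31 Dec 2000: 190 days at 32 mills → €881,000 × 3.2% × 190/366 = €14,635.1913
Total = €35,418.1257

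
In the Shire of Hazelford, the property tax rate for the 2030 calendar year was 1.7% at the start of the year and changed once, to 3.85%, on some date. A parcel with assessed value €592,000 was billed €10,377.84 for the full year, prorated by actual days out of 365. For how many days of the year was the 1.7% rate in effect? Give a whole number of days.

356 days

Let d = days at the first rate; then 365 − d days at the second rate.
€592,000 × [1.7%·d + 3.85%·(365−d)] / 365 = €10,377.84
Solving gives d = 356, so the new rate took effect on December 23, 2030.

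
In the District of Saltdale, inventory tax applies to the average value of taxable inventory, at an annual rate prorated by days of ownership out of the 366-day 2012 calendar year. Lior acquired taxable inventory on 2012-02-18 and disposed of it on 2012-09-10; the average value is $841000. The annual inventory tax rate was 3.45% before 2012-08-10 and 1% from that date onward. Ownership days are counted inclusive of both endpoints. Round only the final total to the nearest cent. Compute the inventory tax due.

2012-02-18 to 2012-08-09: 174 days at 3.45% → $841000 × 3.45% × 174/366 = $13793.7787
2012-08-10 to 2012-09-10: 32 days at 1% → $841000 × 1% × 32/366 = $735.3005
Total = $14529.0792

$14529.08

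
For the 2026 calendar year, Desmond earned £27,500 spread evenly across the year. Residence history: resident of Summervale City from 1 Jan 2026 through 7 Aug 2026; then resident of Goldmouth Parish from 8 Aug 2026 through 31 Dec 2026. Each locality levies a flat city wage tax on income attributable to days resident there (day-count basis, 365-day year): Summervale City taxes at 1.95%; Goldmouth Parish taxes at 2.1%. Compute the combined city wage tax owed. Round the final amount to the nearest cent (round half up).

Summervale City, 1 Jan – 7 Aug 2026: 219 days → £27,500 × 1.95% × 219/365 = £321.7500
Goldmouth Parish, 8 Aug – 31 Dec 2026: 146 days → £27,500 × 2.1% × 146/365 = £231.0000
Total = £552.7500

£552.75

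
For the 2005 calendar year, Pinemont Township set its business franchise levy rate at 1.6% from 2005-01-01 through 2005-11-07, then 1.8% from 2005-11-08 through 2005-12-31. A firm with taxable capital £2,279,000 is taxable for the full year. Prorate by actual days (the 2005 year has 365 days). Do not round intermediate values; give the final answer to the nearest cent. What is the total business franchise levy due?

£37,138.33

2005-01-01 to 2005-11-07: 311 days at 1.6% → £2,279,000 × 1.6% × 311/365 = £31,069.3260
2005-11-08 to 2005-12-31: 54 days at 1.8% → £2,279,000 × 1.8% × 54/365 = £6,069.0082
Total = £37,138.3342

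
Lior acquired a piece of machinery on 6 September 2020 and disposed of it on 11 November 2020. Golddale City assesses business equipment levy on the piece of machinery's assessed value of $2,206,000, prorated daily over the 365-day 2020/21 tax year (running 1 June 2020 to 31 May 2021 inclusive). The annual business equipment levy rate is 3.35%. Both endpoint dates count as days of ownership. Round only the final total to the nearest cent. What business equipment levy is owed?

$13,565.39

Days held (6 September – 11 November 2020): 67 out of 365
Tax = $2,206,000 × 3.35% × 67/365 = $13,565.3890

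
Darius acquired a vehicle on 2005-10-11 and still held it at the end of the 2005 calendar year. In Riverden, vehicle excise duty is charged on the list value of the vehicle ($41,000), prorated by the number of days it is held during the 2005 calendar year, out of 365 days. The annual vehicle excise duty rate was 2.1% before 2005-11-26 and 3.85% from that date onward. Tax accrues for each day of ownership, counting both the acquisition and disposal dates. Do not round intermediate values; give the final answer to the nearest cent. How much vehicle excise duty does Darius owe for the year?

2005-10-11 to 2005-11-25: 46 days at 2.1% → $41,000 × 2.1% × 46/365 = $108.5096
2005-11-26 to 2005-12-31: 36 days at 3.85% → $41,000 × 3.85% × 36/365 = $155.6877
Total = $264.1973

$264.20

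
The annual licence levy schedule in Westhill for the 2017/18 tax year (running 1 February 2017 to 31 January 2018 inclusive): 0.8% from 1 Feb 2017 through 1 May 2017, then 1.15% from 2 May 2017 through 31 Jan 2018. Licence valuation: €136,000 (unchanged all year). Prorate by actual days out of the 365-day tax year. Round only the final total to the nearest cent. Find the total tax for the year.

1 Feb – 1 May 2017: 90 days at 0.8% → €136,000 × 0.8% × 90/365 = €268.2740
2 May 2017 – 31 Jan 2018: 275 days at 1.15% → €136,000 × 1.15% × 275/365 = €1,178.3562
Total = €1,446.6301

€1,446.63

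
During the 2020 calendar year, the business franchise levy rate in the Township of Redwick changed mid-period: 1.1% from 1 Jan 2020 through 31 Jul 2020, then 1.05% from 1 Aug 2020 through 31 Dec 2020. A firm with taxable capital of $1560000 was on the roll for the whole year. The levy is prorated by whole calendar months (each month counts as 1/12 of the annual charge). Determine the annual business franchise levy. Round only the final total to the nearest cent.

$16835.00

1 Jan – 31 Jul 2020: 7 months at 1.1% → $1560000 × 1.1% × 7/12 = $10010.0000
1 Aug – 31 Dec 2020: 5 months at 1.05% → $1560000 × 1.05% × 5/12 = $6825.0000
Total = $16835.0000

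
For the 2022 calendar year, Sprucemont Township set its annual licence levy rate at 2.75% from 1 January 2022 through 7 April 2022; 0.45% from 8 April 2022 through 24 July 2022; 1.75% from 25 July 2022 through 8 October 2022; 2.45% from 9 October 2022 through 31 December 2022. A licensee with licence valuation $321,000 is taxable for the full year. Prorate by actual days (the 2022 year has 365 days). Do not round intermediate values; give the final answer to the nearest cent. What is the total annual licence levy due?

1 January – 7 April 2022: 97 days at 2.75% → $321,000 × 2.75% × 97/365 = $2,345.9384
8 April – 24 July 2022: 108 days at 0.45% → $321,000 × 0.45% × 108/365 = $427.4137
25 July – 8 October 2022: 76 days at 1.75% → $321,000 × 1.75% × 76/365 = $1,169.6712
9 October – 31 December 2022: 84 days at 2.45% → $321,000 × 2.45% × 84/365 = $1,809.9123
Total = $5,752.9356

$5,752.94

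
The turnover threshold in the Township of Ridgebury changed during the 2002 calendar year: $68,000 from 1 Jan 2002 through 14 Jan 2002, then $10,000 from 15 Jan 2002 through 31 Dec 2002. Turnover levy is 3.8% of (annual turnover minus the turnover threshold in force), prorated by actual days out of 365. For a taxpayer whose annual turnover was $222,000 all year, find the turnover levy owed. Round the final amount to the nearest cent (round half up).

1 Jan – 14 Jan 2002: 14 days, exemption $68,000 → ($222,000 − $68,000) × 3.8% × 14/365 = $224.4603
15 Jan – 31 Dec 2002: 351 days, exemption $10,000 → ($222,000 − $10,000) × 3.8% × 351/365 = $7,747.0027
Total = $7,971.4630

$7,971.46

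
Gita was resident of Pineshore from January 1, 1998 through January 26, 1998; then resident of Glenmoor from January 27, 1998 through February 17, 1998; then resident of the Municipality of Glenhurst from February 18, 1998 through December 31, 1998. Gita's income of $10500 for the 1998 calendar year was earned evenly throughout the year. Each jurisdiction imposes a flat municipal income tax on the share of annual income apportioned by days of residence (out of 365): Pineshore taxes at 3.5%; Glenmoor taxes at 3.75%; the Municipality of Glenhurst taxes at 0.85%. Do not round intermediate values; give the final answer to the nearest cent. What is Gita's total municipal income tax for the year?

$127.42

Pineshore, January 1 – January 26, 1998: 26 days → $10500 × 3.5% × 26/365 = $26.1781
Glenmoor, January 27 – February 17, 1998: 22 days → $10500 × 3.75% × 22/365 = $23.7329
The Municipality of Glenhurst, February 18 – December 31, 1998: 317 days → $10500 × 0.85% × 317/365 = $77.5130
Total = $127.4240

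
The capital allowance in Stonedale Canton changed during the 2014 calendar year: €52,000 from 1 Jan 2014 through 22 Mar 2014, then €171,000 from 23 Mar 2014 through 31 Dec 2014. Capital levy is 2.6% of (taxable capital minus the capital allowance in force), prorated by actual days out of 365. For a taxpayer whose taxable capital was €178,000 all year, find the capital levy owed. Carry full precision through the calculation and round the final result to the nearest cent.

€868.61

1 Jan – 22 Mar 2014: 81 days, exemption €52,000 → (€178,000 − €52,000) × 2.6% × 81/365 = €727.0027
23 Mar – 31 Dec 2014: 284 days, exemption €171,000 → (€178,000 − €171,000) × 2.6% × 284/365 = €141.6110
Total = €868.6137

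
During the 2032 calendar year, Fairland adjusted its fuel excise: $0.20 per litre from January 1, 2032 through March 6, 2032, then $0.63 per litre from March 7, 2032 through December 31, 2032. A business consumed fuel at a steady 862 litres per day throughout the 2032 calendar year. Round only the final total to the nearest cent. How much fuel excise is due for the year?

$174,296.40

January 1 – March 6, 2032: 66 days × 862 litres/day = 56,892 litres at $0.20/litre → $11,378.40
March 7 – December 31, 2032: 300 days × 862 litres/day = 258,600 litres at $0.63/litre → $162,918.00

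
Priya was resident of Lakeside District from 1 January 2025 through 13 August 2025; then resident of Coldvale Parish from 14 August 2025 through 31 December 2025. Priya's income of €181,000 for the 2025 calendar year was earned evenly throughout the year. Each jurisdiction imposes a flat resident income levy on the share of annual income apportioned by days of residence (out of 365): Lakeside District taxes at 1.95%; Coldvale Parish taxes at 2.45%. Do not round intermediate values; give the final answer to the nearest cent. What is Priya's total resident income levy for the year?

€3,876.62

Lakeside District, 1 January – 13 August 2025: 225 days → €181,000 × 1.95% × 225/365 = €2,175.7192
Coldvale Parish, 14 August – 31 December 2025: 140 days → €181,000 × 2.45% × 140/365 = €1,700.9041
Total = €3,876.6233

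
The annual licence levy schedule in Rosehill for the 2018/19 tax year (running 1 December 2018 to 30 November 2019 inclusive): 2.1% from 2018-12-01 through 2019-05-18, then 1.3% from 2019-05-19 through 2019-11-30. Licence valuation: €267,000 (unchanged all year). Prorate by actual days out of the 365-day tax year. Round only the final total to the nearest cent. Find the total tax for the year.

€4,460.00

2018-12-01 to 2019-05-18: 169 days at 2.1% → €267,000 × 2.1% × 169/365 = €2,596.1178
2019-05-19 to 2019-11-30: 196 days at 1.3% → €267,000 × 1.3% × 196/365 = €1,863.8795
Total = €4,459.9973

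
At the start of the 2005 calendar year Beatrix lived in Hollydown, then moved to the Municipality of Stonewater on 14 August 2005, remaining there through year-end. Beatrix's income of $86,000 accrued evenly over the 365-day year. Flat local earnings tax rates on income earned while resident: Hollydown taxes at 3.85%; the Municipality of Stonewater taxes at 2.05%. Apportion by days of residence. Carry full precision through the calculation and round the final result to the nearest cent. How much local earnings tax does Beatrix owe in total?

$2,717.25

Hollydown, 1 January – 13 August 2005: 225 days → $86,000 × 3.85% × 225/365 = $2,041.0274
The Municipality of Stonewater, 14 August – 31 December 2005: 140 days → $86,000 × 2.05% × 140/365 = $676.2192
Total = $2,717.2466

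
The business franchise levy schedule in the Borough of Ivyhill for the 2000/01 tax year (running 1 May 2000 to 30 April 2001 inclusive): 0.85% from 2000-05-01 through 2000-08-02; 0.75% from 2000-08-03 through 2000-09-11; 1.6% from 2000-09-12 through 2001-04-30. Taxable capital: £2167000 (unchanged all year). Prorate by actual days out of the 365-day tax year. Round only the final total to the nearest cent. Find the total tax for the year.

£28467.85

2000-05-01 to 2000-08-02: 94 days at 0.85% → £2167000 × 0.85% × 94/365 = £4743.6521
2000-08-03 to 2000-09-11: 40 days at 0.75% → £2167000 × 0.75% × 40/365 = £1781.0959
2000-09-12 to 2001-04-30: 231 days at 1.6% → £2167000 × 1.6% × 231/365 = £21943.1014
Total = £28467.8493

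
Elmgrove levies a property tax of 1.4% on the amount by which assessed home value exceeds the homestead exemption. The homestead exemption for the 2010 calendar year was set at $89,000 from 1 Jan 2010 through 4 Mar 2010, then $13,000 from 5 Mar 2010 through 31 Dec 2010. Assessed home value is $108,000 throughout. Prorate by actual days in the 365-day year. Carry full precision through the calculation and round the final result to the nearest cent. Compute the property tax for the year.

1 Jan – 4 Mar 2010: 63 days, exemption $89,000 → ($108,000 − $89,000) × 1.4% × 63/365 = $45.9123
5 Mar – 31 Dec 2010: 302 days, exemption $13,000 → ($108,000 − $13,000) × 1.4% × 302/365 = $1,100.4384
Total = $1,146.3507

$1,146.35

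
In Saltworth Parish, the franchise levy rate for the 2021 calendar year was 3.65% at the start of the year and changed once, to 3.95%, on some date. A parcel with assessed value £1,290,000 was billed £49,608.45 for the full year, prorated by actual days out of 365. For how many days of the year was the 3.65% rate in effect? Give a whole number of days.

127 days

Let d = days at the first rate; then 365 − d days at the second rate.
£1,290,000 × [3.65%·d + 3.95%·(365−d)] / 365 = £49,608.45
Solving gives d = 127, so the new rate took effect on May 8, 2021.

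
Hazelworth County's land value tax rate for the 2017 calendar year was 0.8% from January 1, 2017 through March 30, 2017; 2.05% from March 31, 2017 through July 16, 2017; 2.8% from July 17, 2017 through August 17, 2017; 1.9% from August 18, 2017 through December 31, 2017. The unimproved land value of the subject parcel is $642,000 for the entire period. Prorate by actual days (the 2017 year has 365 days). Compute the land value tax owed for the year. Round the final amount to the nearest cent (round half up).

$11,267.54

January 1 – March 30, 2017: 89 days at 0.8% → $642,000 × 0.8% × 89/365 = $1,252.3397
March 31 – July 16, 2017: 108 days at 2.05% → $642,000 × 2.05% × 108/365 = $3,894.2137
July 17 – August 17, 2017: 32 days at 2.8% → $642,000 × 2.8% × 32/365 = $1,575.9781
August 18 – December 31, 2017: 136 days at 1.9% → $642,000 × 1.9% × 136/365 = $4,545.0082
Total = $11,267.5397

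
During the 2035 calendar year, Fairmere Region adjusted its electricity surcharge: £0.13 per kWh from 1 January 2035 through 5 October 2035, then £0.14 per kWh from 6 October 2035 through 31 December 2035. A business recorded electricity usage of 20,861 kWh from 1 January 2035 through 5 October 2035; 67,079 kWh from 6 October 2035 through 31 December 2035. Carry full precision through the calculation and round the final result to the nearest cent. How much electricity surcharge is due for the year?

£12,102.99

1 January – 5 October 2035: 20,861 kWh at £0.13/kWh → £2,711.93
6 October – 31 December 2035: 67,079 kWh at £0.14/kWh → £9,391.06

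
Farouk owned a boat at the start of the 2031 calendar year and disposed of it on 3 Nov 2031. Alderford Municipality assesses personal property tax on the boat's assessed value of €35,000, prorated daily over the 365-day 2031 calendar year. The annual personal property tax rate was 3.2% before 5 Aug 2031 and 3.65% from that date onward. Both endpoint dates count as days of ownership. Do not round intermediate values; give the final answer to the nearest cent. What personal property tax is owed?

€981.29

1 Jan – 4 Aug 2031: 216 days at 3.2% → €35,000 × 3.2% × 216/365 = €662.7945
5 Aug – 3 Nov 2031: 91 days at 3.65% → €35,000 × 3.65% × 91/365 = €318.5000
Total = €981.2945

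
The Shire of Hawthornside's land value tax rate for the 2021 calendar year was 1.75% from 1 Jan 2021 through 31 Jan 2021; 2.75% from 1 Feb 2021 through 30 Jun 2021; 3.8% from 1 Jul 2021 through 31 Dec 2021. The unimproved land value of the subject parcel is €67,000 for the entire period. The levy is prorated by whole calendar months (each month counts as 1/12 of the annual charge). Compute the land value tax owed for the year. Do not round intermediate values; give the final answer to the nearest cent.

€2,138.42

1 Jan – 31 Jan 2021: 1 month at 1.75% → €67,000 × 1.75% × 1/12 = €97.7083
1 Feb – 30 Jun 2021: 5 months at 2.75% → €67,000 × 2.75% × 5/12 = €767.7083
1 Jul – 31 Dec 2021: 6 months at 3.8% → €67,000 × 3.8% × 6/12 = €1,273.0000
Total = €2,138.4167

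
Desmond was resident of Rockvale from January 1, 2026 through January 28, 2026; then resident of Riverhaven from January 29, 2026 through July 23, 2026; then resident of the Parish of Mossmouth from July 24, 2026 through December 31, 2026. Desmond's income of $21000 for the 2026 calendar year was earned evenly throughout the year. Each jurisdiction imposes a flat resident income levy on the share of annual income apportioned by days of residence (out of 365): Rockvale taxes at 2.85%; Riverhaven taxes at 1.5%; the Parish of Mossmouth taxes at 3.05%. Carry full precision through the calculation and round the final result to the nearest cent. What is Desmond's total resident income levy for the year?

$480.32

Rockvale, January 1 – January 28, 2026: 28 days → $21000 × 2.85% × 28/365 = $45.9123
Riverhaven, January 29 – July 23, 2026: 176 days → $21000 × 1.5% × 176/365 = $151.8904
The Parish of Mossmouth, July 24 – December 31, 2026: 161 days → $21000 × 3.05% × 161/365 = $282.5219
Total = $480.3247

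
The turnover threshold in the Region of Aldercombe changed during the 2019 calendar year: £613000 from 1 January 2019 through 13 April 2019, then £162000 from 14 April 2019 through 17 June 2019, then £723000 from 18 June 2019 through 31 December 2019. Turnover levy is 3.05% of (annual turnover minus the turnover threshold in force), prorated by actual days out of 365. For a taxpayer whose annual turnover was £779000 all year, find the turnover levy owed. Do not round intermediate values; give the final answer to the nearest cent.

£5701.83

1 January – 13 April 2019: 103 days, exemption £613000 → (£779000 − £613000) × 3.05% × 103/365 = £1428.7370
14 April – 17 June 2019: 65 days, exemption £162000 → (£779000 − £162000) × 3.05% × 65/365 = £3351.2397
18 June – 31 December 2019: 197 days, exemption £723000 → (£779000 − £723000) × 3.05% × 197/365 = £921.8521
Total = £5701.8288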